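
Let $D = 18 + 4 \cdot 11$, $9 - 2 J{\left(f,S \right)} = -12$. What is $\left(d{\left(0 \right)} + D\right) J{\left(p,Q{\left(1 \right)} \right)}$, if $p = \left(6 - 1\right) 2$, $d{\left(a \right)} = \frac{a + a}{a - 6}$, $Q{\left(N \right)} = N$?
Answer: $651$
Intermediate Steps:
$d{\left(a \right)} = \frac{2 a}{-6 + a}$
$p = 10$ ($p = 5 \cdot 2 = 10$)
$J{\left(f,S \right)} = \frac{21}{2}$ ($J{\left(f,S \right)} = \frac{9}{2} - -6 = \frac{9}{2} + 6 = \frac{21}{2}$)
$D = 62$ ($D = 18 + 44 = 62$)
$\left(d{\left(0 \right)} + D\right) J{\left(p,Q{\left(1 \right)} \right)} = \left(2 \cdot 0 \frac{1}{-6 + 0} + 62\right) \frac{21}{2} = \left(2 \cdot 0 \frac{1}{-6} + 62\right) \frac{21}{2} = \left(2 \cdot 0 \left(- \frac{1}{6}\right) + 62\right) \frac{21}{2} = \left(0 + 62\right) \frac{21}{2} = 62 \cdot \frac{21}{2} = 651$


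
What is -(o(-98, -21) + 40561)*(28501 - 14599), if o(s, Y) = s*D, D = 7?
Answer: -554342250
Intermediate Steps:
o(s, Y) = 7*s (o(s, Y) = s*7 = 7*s)
-(o(-98, -21) + 40561)*(28501 - 14599) = -(7*(-98) + 40561)*(28501 - 14599) = -(-686 + 40561)*13902 = -39875*13902 = -1*554342250 = -554342250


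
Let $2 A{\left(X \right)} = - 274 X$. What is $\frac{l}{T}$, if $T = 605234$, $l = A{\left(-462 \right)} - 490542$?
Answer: $- \frac{213624}{302617} \approx -0.70592$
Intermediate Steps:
$A{\left(X \right)} = - 137 X$ ($A{\left(X \right)} = \frac{\left(-274\right) X}{2} = - 137 X$)
$l = -427248$ ($l = \left(-137\right) \left(-462\right) - 490542 = 63294 - 490542 = -427248$)
$\frac{l}{T} = - \frac{427248}{605234} = \left(-427248\right) \frac{1}{605234} = - \frac{213624}{302617}$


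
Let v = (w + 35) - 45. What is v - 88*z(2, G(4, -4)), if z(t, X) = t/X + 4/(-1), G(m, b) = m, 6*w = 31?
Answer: 1819/6 ≈ 303.17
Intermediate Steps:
w = 31/6 (w = (1/6)*31 = 31/6 ≈ 5.1667)
z(t, X) = -4 + t/X (z(t, X) = t/X + 4*(-1) = t/X - 4 = -4 + t/X)
v = -29/6 (v = (31/6 + 35) - 45 = 241/6 - 45 = -29/6 ≈ -4.8333)
v - 88*z(2, G(4, -4)) = -29/6 - 88*(-4 + 2/4) = -29/6 - 88*(-4 + 2*(1/4)) = -29/6 - 88*(-4 + 1/2) = -29/6 - 88*(-7/2) = -29/6 + 308 = 1819/6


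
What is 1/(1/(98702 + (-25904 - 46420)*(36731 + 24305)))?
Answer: -4414268962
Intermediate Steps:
1/(1/(98702 + (-25904 - 46420)*(36731 + 24305))) = 1/(1/(98702 - 72324*61036)) = 1/(1/(98702 - 4414367664)) = 1/(1/(-4414268962)) = 1/(-1/4414268962) = -4414268962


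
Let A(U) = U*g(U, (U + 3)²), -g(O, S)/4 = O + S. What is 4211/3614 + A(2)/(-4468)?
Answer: 4898843/4036838 ≈ 1.2135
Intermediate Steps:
g(O, S) = -4*O - 4*S (g(O, S) = -4*(O + S) = -4*O - 4*S)
A(U) = U*(-4*U - 4*(3 + U)²) (A(U) = U*(-4*U - 4*(U + 3)²) = U*(-4*U - 4*(3 + U)²))
4211/3614 + A(2)/(-4468) = 4211/3614 - 4*2*(2 + (3 + 2)²)/(-4468) = 4211*(1/3614) - 4*2*(2 + 5²)*(-1/4468) = 4211/3614 - 4*2*(2 + 25)*(-1/4468) = 4211/3614 - 4*2*27*(-1/4468) = 4211/3614 - 216*(-1/4468) = 4211/3614 + 54/1117 = 4898843/4036838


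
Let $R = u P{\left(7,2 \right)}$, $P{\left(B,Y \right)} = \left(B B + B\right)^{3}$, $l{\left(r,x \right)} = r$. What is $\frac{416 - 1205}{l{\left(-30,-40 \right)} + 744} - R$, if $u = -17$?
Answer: $\frac{710542073}{238} \approx 2.9855 \cdot 10^{6}$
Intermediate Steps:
$P{\left(B,Y \right)} = \left(B + B^{2}\right)^{3}$ ($P{\left(B,Y \right)} = \left(B^{2} + B\right)^{3} = \left(B + B^{2}\right)^{3}$)
$R = -2985472$ ($R = - 17 \cdot 7^{3} \left(1 + 7\right)^{3} = - 17 \cdot 343 \cdot 8^{3} = - 17 \cdot 343 \cdot 512 = \left(-17\right) 175616 = -2985472$)
$\frac{416 - 1205}{l{\left(-30,-40 \right)} + 744} - R = \frac{416 - 1205}{-30 + 744} - -2985472 = - \frac{789}{714} + 2985472 = \left(-789\right) \frac{1}{714} + 2985472 = - \frac{263}{238} + 2985472 = \frac{710542073}{238}$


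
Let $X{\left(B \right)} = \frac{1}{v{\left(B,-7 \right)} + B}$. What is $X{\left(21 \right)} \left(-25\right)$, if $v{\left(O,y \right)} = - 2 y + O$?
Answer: $- \frac{25}{56} \approx -0.44643$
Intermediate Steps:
$v{\left(O,y \right)} = O - 2 y$
$X{\left(B \right)} = \frac{1}{14 + 2 B}$ ($X{\left(B \right)} = \frac{1}{\left(B - -14\right) + B} = \frac{1}{\left(B + 14\right) + B} = \frac{1}{\left(14 + B\right) + B} = \frac{1}{14 + 2 B}$)
$X{\left(21 \right)} \left(-25\right) = \frac{1}{2 \left(7 + 21\right)} \left(-25\right) = \frac{1}{2 \cdot 28} \left(-25\right) = \frac{1}{2} \cdot \frac{1}{28} \left(-25\right) = \frac{1}{56} \left(-25\right) = - \frac{25}{56}$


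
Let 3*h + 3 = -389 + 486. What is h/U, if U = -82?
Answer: -47/123 ≈ -0.38211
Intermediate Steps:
h = 94/3 (h = -1 + (-389 + 486)/3 = -1 + (1/3)*97 = -1 + 97/3 = 94/3 ≈ 31.333)
h/U = (94/3)/(-82) = (94/3)*(-1/82) = -47/123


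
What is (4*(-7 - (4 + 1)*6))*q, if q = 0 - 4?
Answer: 592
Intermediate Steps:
q = -4
(4*(-7 - (4 + 1)*6))*q = (4*(-7 - (4 + 1)*6))*(-4) = (4*(-7 - 5*6))*(-4) = (4*(-7 - 1*30))*(-4) = (4*(-7 - 30))*(-4) = (4*(-37))*(-4) = -148*(-4) = 592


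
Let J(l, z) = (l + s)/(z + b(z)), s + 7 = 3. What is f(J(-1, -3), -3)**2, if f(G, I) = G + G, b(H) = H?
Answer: 25/9 ≈ 2.7778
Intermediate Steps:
s = -4 (s = -7 + 3 = -4)
J(l, z) = (-4 + l)/(2*z) (J(l, z) = (l - 4)/(z + z) = (-4 + l)/((2*z)) = (-4 + l)*(1/(2*z)) = (-4 + l)/(2*z))
f(G, I) = 2*G
f(J(-1, -3), -3)**2 = (2*((1/2)*(-4 - 1)/(-3)))**2 = (2*((1/2)*(-1/3)*(-5)))**2 = (2*(5/6))**2 = (5/3)**2 = 25/9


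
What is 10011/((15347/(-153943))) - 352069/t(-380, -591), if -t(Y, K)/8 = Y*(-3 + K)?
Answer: -2782893538825537/27712998720 ≈ -1.0042e+5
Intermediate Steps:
t(Y, K) = -8*Y*(-3 + K)
10011/((15347/(-153943))) - 352069/t(-380, -591) = 10011/((15347/(-153943))) - 352069*(-1/(3040*(3 - 1*(-591)))) = 10011/((15347*(-1/153943))) - 352069*(-1/(3040*(3 + 591))) = 10011/(-15347/153943) - 352069/(8*(-380)*594) = 10011*(-153943/15347) - 352069/(-1805760) = -1541123373/15347 - 352069*(-1/1805760) = -1541123373/15347 + 352069/1805760 = -2782893538825537/27712998720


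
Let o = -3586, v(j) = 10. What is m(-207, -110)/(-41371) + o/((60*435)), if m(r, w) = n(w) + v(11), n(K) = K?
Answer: -72873203/539891550 ≈ -0.13498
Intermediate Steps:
m(r, w) = 10 + w (m(r, w) = w + 10 = 10 + w)
m(-207, -110)/(-41371) + o/((60*435)) = (10 - 110)/(-41371) - 3586/(60*435) = -100*(-1/41371) - 3586/26100 = 100/41371 - 3586*1/26100 = 100/41371 - 1793/13050 = -72873203/539891550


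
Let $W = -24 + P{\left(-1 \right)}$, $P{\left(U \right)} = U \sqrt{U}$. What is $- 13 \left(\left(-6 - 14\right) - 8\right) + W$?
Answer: $340 - i \approx 340.0 - 1.0 i$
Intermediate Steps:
$P{\left(U \right)} = U^{\frac{3}{2}}$
$W = -24 - i$ ($W = -24 + \left(-1\right)^{\frac{3}{2}} = -24 - i \approx -24.0 - 1.0 i$)
$- 13 \left(\left(-6 - 14\right) - 8\right) + W = - 13 \left(\left(-6 - 14\right) - 8\right) - \left(24 + i\right) = - 13 \left(-20 - 8\right) - \left(24 + i\right) = \left(-13\right) \left(-28\right) - \left(24 + i\right) = 364 - \left(24 + i\right) = 340 - i$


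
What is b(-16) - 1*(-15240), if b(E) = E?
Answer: 15224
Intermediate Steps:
b(-16) - 1*(-15240) = -16 - 1*(-15240) = -16 + 15240 = 15224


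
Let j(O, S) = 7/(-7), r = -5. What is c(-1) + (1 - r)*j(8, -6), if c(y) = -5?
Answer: -11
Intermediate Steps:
j(O, S) = -1 (j(O, S) = 7*(-⅐) = -1)
c(-1) + (1 - r)*j(8, -6) = -5 + (1 - 1*(-5))*(-1) = -5 + (1 + 5)*(-1) = -5 + 6*(-1) = -5 - 6 = -11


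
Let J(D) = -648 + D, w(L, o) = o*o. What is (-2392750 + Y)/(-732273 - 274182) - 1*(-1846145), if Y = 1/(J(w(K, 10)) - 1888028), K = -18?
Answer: 3509095565485825601/1900766758080 ≈ 1.8461e+6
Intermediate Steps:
w(L, o) = o²
Y = -1/1888576 (Y = 1/((-648 + 10²) - 1888028) = 1/((-648 + 100) - 1888028) = 1/(-548 - 1888028) = 1/(-1888576) = -1/1888576 ≈ -5.2950e-7)
(-2392750 + Y)/(-732273 - 274182) - 1*(-1846145) = (-2392750 - 1/1888576)/(-732273 - 274182) - 1*(-1846145) = -4518890224001/1888576/(-1006455) + 1846145 = -4518890224001/1888576*(-1/1006455) + 1846145 = 4518890224001/1900766758080 + 1846145 = 3509095565485825601/1900766758080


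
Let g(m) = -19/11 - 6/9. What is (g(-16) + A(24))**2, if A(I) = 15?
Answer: 173056/1089 ≈ 158.91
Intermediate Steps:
g(m) = -79/33 (g(m) = -19*1/11 - 6*1/9 = -19/11 - 2/3 = -79/33)
(g(-16) + A(24))**2 = (-79/33 + 15)**2 = (416/33)**2 = 173056/1089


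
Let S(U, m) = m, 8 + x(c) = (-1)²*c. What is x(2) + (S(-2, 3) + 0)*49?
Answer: 141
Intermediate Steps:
x(c) = -8 + c (x(c) = -8 + (-1)²*c = -8 + 1*c = -8 + c)
x(2) + (S(-2, 3) + 0)*49 = (-8 + 2) + (3 + 0)*49 = -6 + 3*49 = -6 + 147 = 141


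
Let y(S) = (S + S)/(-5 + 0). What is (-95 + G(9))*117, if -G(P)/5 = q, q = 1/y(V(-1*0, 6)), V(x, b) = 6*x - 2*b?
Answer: -89895/8 ≈ -11237.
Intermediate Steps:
V(x, b) = -2*b + 6*x
y(S) = -2*S/5 (y(S) = (2*S)/(-5) = (2*S)*(-1/5) = -2*S/5)
q = 5/24 (q = 1/(-2*(-2*6 + 6*(-1*0))/5) = 1/(-2*(-12 + 6*0)/5) = 1/(-2*(-12 + 0)/5) = 1/(-2/5*(-12)) = 1/(24/5) = 5/24 ≈ 0.20833)
G(P) = -25/24 (G(P) = -5*5/24 = -25/24)
(-95 + G(9))*117 = (-95 - 25/24)*117 = -2305/24*117 = -89895/8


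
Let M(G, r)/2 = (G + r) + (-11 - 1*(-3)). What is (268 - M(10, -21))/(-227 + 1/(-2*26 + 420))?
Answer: -37536/27845 ≈ -1.3480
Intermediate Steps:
M(G, r) = -16 + 2*G + 2*r (M(G, r) = 2*((G + r) + (-11 - 1*(-3))) = 2*((G + r) + (-11 + 3)) = 2*((G + r) - 8) = 2*(-8 + G + r) = -16 + 2*G + 2*r)
(268 - M(10, -21))/(-227 + 1/(-2*26 + 420)) = (268 - (-16 + 2*10 + 2*(-21)))/(-227 + 1/(-2*26 + 420)) = (268 - (-16 + 20 - 42))/(-227 + 1/(-52 + 420)) = (268 - 1*(-38))/(-227 + 1/368) = (268 + 38)/(-227 + 1/368) = 306/(-83535/368) = 306*(-368/83535) = -37536/27845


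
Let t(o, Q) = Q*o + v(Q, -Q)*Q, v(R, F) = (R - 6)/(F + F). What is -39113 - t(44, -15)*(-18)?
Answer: -50804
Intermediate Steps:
v(R, F) = (-6 + R)/(2*F) (v(R, F) = (-6 + R)/((2*F)) = (-6 + R)*(1/(2*F)) = (-6 + R)/(2*F))
t(o, Q) = 3 - Q/2 + Q*o (t(o, Q) = Q*o + ((-6 + Q)/(2*((-Q))))*Q = Q*o + ((-1/Q)*(-6 + Q)/2)*Q = Q*o + (-(-6 + Q)/(2*Q))*Q = Q*o + (3 - Q/2) = 3 - Q/2 + Q*o)
-39113 - t(44, -15)*(-18) = -39113 - (3 - 1/2*(-15) - 15*44)*(-18) = -39113 - (3 + 15/2 - 660)*(-18) = -39113 - (-1299)*(-18)/2 = -39113 - 1*11691 = -39113 - 11691 = -50804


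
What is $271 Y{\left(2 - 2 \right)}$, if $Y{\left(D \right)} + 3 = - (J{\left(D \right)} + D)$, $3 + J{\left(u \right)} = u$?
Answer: $0$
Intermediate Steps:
$J{\left(u \right)} = -3 + u$
$Y{\left(D \right)} = - 2 D$ ($Y{\left(D \right)} = -3 - \left(\left(-3 + D\right) + D\right) = -3 - \left(-3 + 2 D\right) = - 2 D$)
$271 Y{\left(2 - 2 \right)} = 271 \left(- 2 \left(2 - 2\right)\right) = 271 \left(\left(-2\right) 0\right) = 271 \cdot 0 = 0$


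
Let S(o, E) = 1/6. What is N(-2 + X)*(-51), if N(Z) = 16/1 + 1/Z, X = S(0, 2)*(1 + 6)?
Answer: -3774/5 ≈ -754.80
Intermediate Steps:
S(o, E) = ⅙
X = 7/6 (X = (1 + 6)/6 = (⅙)*7 = 7/6 ≈ 1.1667)
N(Z) = 16 + 1/Z (N(Z) = 16*1 + 1/Z = 16 + 1/Z)
N(-2 + X)*(-51) = (16 + 1/(-2 + 7/6))*(-51) = (16 + 1/(-⅚))*(-51) = (16 - 6/5)*(-51) = (74/5)*(-51) = -3774/5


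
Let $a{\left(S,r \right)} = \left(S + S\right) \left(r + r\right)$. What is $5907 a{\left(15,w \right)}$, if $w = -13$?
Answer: $-4607460$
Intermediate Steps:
$a{\left(S,r \right)} = 4 S r$ ($a{\left(S,r \right)} = 2 S 2 r = 4 S r$)
$5907 a{\left(15,w \right)} = 5907 \cdot 4 \cdot 15 \left(-13\right) = 5907 \left(-780\right) = -4607460$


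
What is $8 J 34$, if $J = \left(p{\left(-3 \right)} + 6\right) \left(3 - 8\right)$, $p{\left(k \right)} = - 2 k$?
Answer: $-16320$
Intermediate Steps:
$J = -60$ ($J = \left(\left(-2\right) \left(-3\right) + 6\right) \left(3 - 8\right) = \left(6 + 6\right) \left(-5\right) = 12 \left(-5\right) = -60$)
$8 J 34 = 8 \left(-60\right) 34 = \left(-480\right) 34 = -16320$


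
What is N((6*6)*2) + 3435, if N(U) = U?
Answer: 3507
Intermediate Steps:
N((6*6)*2) + 3435 = (6*6)*2 + 3435 = 36*2 + 3435 = 72 + 3435 = 3507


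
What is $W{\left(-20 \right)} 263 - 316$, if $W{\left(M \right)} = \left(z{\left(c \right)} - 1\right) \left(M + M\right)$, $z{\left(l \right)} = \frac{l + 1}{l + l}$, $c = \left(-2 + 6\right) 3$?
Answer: $\frac{13517}{3} \approx 4505.7$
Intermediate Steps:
$c = 12$ ($c = 4 \cdot 3 = 12$)
$z{\left(l \right)} = \frac{1 + l}{2 l}$
$W{\left(M \right)} = - \frac{11 M}{12}$ ($W{\left(M \right)} = \left(\frac{1 + 12}{2 \cdot 12} - 1\right) \left(M + M\right) = \left(\frac{1}{2} \cdot \frac{1}{12} \cdot 13 - 1\right) 2 M = \left(\frac{13}{24} - 1\right) 2 M = - \frac{11 \cdot 2 M}{24} = - \frac{11 M}{12}$)
$W{\left(-20 \right)} 263 - 316 = \left(- \frac{11}{12}\right) \left(-20\right) 263 - 316 = \frac{55}{3} \cdot 263 - 316 = \frac{14465}{3} - 316 = \frac{13517}{3}$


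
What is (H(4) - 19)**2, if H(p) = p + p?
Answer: 121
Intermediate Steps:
H(p) = 2*p
(H(4) - 19)**2 = (2*4 - 19)**2 = (8 - 19)**2 = (-11)**2 = 121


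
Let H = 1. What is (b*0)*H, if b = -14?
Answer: 0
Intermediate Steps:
(b*0)*H = -14*0*1 = 0*1 = 0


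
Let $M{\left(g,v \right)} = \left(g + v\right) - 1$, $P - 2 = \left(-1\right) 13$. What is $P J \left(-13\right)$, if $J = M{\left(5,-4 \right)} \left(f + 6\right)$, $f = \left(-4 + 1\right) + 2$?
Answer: $0$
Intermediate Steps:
$f = -1$ ($f = -3 + 2 = -1$)
$P = -11$ ($P = 2 - 13 = -11$)
$M{\left(g,v \right)} = -1 + g + v$
$J = 0$ ($J = \left(-1 + 5 - 4\right) \left(-1 + 6\right) = 0 \cdot 5 = 0$)
$P J \left(-13\right) = \left(-11\right) 0 \left(-13\right) = 0 \left(-13\right) = 0$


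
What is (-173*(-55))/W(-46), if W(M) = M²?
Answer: 9515/2116 ≈ 4.4967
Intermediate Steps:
(-173*(-55))/W(-46) = (-173*(-55))/((-46)²) = 9515/2116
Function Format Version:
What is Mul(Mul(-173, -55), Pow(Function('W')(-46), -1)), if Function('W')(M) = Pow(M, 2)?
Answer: Rational(9515, 2116) ≈ 4.4967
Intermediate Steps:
Mul(Mul(-173, -55), Pow(Function('W')(-46), -1)) = Mul(Mul(-173, -55), Pow(Pow(-46, 2), -1)) = Mul(9515, Pow(2116, -1)) = Mul(9515, Rational(1, 2116)) = Rational(9515, 2116)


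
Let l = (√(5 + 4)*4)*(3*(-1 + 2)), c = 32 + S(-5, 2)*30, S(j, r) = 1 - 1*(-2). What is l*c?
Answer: 4392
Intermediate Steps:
S(j, r) = 3 (S(j, r) = 1 + 2 = 3)
c = 122 (c = 32 + 3*30 = 32 + 90 = 122)
l = 36 (l = (√9*4)*(3*1) = (3*4)*3 = 12*3 = 36)
l*c = 36*122 = 4392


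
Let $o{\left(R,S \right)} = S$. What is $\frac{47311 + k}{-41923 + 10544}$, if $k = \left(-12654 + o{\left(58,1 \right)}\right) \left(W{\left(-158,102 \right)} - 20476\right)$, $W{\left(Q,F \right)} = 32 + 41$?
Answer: $- \frac{258206470}{31379} \approx -8228.6$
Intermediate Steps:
$W{\left(Q,F \right)} = 73$
$k = 258159159$ ($k = \left(-12654 + 1\right) \left(73 - 20476\right) = \left(-12653\right) \left(-20403\right) = 258159159$)
$\frac{47311 + k}{-41923 + 10544} = \frac{47311 + 258159159}{-41923 + 10544} = \frac{258206470}{-31379} = 258206470 \left(- \frac{1}{31379}\right) = - \frac{258206470}{31379}$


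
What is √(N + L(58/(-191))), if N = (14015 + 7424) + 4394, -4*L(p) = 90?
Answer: √103242/2 ≈ 160.66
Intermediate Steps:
L(p) = -45/2 (L(p) = -¼*90 = -45/2)
N = 25833 (N = 21439 + 4394 = 25833)
√(N + L(58/(-191))) = √(25833 - 45/2) = √(51621/2) = √103242/2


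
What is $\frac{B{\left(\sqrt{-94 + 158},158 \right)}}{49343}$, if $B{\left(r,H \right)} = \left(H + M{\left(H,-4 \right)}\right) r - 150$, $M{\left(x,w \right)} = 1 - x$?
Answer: $- \frac{142}{49343} \approx -0.0028778$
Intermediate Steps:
$B{\left(r,H \right)} = -150 + r$ ($B{\left(r,H \right)} = \left(H - \left(-1 + H\right)\right) r - 150 = 1 r - 150 = r - 150 = -150 + r$)
$\frac{B{\left(\sqrt{-94 + 158},158 \right)}}{49343} = \frac{-150 + \sqrt{-94 + 158}}{49343} = \left(-150 + \sqrt{64}\right) \frac{1}{49343} = \left(-150 + 8\right) \frac{1}{49343} = \left(-142\right) \frac{1}{49343} = - \frac{142}{49343}$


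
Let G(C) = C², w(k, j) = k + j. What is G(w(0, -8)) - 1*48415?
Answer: -48351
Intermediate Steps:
w(k, j) = j + k
G(w(0, -8)) - 1*48415 = (-8 + 0)² - 1*48415 = (-8)² - 48415 = 64 - 48415 = -48351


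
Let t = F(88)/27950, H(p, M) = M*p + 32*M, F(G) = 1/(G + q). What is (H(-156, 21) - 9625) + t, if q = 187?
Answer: -93995151249/7686250 ≈ -12229.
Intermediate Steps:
F(G) = 1/(187 + G) (F(G) = 1/(G + 187) = 1/(187 + G))
H(p, M) = 32*M + M*p
t = 1/7686250 (t = 1/((187 + 88)*27950) = (1/27950)/275 = (1/275)*(1/27950) = 1/7686250 ≈ 1.3010e-7)
(H(-156, 21) - 9625) + t = (21*(32 - 156) - 9625) + 1/7686250 = (21*(-124) - 9625) + 1/7686250 = (-2604 - 9625) + 1/7686250 = -12229 + 1/7686250 = -93995151249/7686250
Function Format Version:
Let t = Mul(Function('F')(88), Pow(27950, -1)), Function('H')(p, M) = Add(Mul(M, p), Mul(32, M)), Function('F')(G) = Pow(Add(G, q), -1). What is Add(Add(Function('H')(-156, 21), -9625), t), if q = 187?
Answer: Rational(-93995151249, 7686250) ≈ -12229.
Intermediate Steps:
Function('F')(G) = Pow(Add(187, G), -1) (Function('F')(G) = Pow(Add(G, 187), -1) = Pow(Add(187, G), -1))
Function('H')(p, M) = Add(Mul(32, M), Mul(M, p))
t = Rational(1, 7686250) (t = Mul(Pow(Add(187, 88), -1), Pow(27950, -1)) = Mul(Pow(275, -1), Rational(1, 27950)) = Mul(Rational(1, 275), Rational(1, 27950)) = Rational(1, 7686250) ≈ 1.3010e-7)
Add(Add(Function('H')(-156, 21), -9625), t) = Add(Add(Mul(21, Add(32, -156)), -9625), Rational(1, 7686250)) = Add(Add(Mul(21, -124), -9625), Rational(1, 7686250)) = Add(Add(-2604, -9625), Rational(1, 7686250)) = Add(-12229, Rational(1, 7686250)) = Rational(-93995151249, 7686250)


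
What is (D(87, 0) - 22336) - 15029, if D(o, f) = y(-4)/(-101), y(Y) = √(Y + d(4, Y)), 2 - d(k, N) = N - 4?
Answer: -37365 - √6/101 ≈ -37365.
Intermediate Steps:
d(k, N) = 6 - N (d(k, N) = 2 - (N - 4) = 2 - (-4 + N) = 2 + (4 - N) = 6 - N)
y(Y) = √6 (y(Y) = √(Y + (6 - Y)) = √6)
D(o, f) = -√6/101 (D(o, f) = √6/(-101) = √6*(-1/101) = -√6/101)
(D(87, 0) - 22336) - 15029 = (-√6/101 - 22336) - 15029 = (-22336 - √6/101) - 15029 = -37365 - √6/101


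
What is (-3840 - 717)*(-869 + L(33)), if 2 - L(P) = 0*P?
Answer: 3950919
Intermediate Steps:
L(P) = 2 (L(P) = 2 - 0*P = 2 - 1*0 = 2 + 0 = 2)
(-3840 - 717)*(-869 + L(33)) = (-3840 - 717)*(-869 + 2) = -4557*(-867) = 3950919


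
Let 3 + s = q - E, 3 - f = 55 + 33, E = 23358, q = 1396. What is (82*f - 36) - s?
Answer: 14959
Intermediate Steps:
f = -85 (f = 3 - (55 + 33) = 3 - 1*88 = 3 - 88 = -85)
s = -21965 (s = -3 + (1396 - 1*23358) = -3 + (1396 - 23358) = -3 - 21962 = -21965)
(82*f - 36) - s = (82*(-85) - 36) - 1*(-21965) = (-6970 - 36) + 21965 = -7006 + 21965 = 14959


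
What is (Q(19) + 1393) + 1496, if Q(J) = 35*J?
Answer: 3554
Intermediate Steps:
(Q(19) + 1393) + 1496 = (35*19 + 1393) + 1496 = (665 + 1393) + 1496 = 2058 + 1496 = 3554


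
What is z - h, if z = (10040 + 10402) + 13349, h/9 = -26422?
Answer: 271589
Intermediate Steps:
h = -237798 (h = 9*(-26422) = -237798)
z = 33791 (z = 20442 + 13349 = 33791)
z - h = 33791 - 1*(-237798) = 33791 + 237798 = 271589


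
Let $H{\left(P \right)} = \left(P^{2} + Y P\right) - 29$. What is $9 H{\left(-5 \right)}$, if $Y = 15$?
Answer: $-711$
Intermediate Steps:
$H{\left(P \right)} = -29 + P^{2} + 15 P$ ($H{\left(P \right)} = \left(P^{2} + 15 P\right) - 29 = -29 + P^{2} + 15 P$)
$9 H{\left(-5 \right)} = 9 \left(-29 + \left(-5\right)^{2} + 15 \left(-5\right)\right) = 9 \left(-29 + 25 - 75\right) = 9 \left(-79\right) = -711$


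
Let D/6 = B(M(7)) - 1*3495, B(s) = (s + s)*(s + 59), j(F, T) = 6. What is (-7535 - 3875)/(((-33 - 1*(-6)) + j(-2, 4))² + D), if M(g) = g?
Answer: 2282/2997 ≈ 0.76143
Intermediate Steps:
B(s) = 2*s*(59 + s) (B(s) = (2*s)*(59 + s) = 2*s*(59 + s))
D = -15426 (D = 6*(2*7*(59 + 7) - 1*3495) = 6*(2*7*66 - 3495) = 6*(924 - 3495) = 6*(-2571) = -15426)
(-7535 - 3875)/(((-33 - 1*(-6)) + j(-2, 4))² + D) = (-7535 - 3875)/(((-33 - 1*(-6)) + 6)² - 15426) = -11410/(((-33 + 6) + 6)² - 15426) = -11410/((-27 + 6)² - 15426) = -11410/((-21)² - 15426) = -11410/(441 - 15426) = -11410/(-14985) = -11410*(-1/14985) = 2282/2997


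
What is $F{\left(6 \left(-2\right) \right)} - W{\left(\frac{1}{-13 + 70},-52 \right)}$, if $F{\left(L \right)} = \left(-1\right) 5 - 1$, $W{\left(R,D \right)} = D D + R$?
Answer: $- \frac{154471}{57} \approx -2710.0$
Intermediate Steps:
$W{\left(R,D \right)} = R + D^{2}$ ($W{\left(R,D \right)} = D^{2} + R = R + D^{2}$)
$F{\left(L \right)} = -6$ ($F{\left(L \right)} = -5 - 1 = -6$)
$F{\left(6 \left(-2\right) \right)} - W{\left(\frac{1}{-13 + 70},-52 \right)} = -6 - \left(\frac{1}{-13 + 70} + \left(-52\right)^{2}\right) = -6 - \left(\frac{1}{57} + 2704\right) = -6 - \frac{154129}{57} = - \frac{154471}{57}$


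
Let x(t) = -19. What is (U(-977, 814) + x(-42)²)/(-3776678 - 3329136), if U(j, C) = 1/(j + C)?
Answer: -29421/579123841 ≈ -5.0803e-5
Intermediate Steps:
U(j, C) = 1/(C + j)
(U(-977, 814) + x(-42)²)/(-3776678 - 3329136) = (1/(814 - 977) + (-19)²)/(-3776678 - 3329136) = (1/(-163) + 361)/(-7105814) = (-1/163 + 361)*(-1/7105814) = (58842/163)*(-1/7105814) = -29421/579123841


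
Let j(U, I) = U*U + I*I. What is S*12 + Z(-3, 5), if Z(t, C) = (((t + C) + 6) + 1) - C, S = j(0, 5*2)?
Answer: 1204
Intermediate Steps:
j(U, I) = I**2 + U**2 (j(U, I) = U**2 + I**2 = I**2 + U**2)
S = 100 (S = (5*2)**2 + 0**2 = 10**2 + 0 = 100 + 0 = 100)
Z(t, C) = 7 + t (Z(t, C) = (((C + t) + 6) + 1) - C = ((6 + C + t) + 1) - C = (7 + C + t) - C = 7 + t)
S*12 + Z(-3, 5) = 100*12 + (7 - 3) = 1200 + 4 = 1204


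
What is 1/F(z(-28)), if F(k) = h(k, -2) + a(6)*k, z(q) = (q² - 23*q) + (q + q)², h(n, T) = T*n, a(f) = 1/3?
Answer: -3/22820 ≈ -0.00013146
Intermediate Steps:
a(f) = ⅓
z(q) = -23*q + 5*q² (z(q) = (q² - 23*q) + (2*q)² = (q² - 23*q) + 4*q² = -23*q + 5*q²)
F(k) = -5*k/3 (F(k) = -2*k + k/3 = -5*k/3)
1/F(z(-28)) = 1/(-(-140)*(-23 + 5*(-28))/3) = 1/(-(-140)*(-23 - 140)/3) = 1/(-(-140)*(-163)/3) = 1/(-5/3*4564) = 1/(-22820/3) = -3/22820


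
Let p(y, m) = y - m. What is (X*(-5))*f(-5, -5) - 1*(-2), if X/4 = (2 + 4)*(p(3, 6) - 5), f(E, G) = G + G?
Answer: -9598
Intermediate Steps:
f(E, G) = 2*G
X = -192 (X = 4*((2 + 4)*((3 - 1*6) - 5)) = 4*(6*((3 - 6) - 5)) = 4*(6*(-3 - 5)) = 4*(6*(-8)) = 4*(-48) = -192)
(X*(-5))*f(-5, -5) - 1*(-2) = (-192*(-5))*(2*(-5)) - 1*(-2) = 960*(-10) + 2 = -9600 + 2 = -9598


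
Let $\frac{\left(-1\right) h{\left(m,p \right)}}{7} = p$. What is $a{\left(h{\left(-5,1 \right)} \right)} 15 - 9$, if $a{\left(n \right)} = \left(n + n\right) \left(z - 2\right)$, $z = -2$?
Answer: $831$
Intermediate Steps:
$h{\left(m,p \right)} = - 7 p$
$a{\left(n \right)} = - 8 n$ ($a{\left(n \right)} = \left(n + n\right) \left(-2 - 2\right) = 2 n \left(-4\right) = - 8 n$)
$a{\left(h{\left(-5,1 \right)} \right)} 15 - 9 = - 8 \left(\left(-7\right) 1\right) 15 - 9 = \left(-8\right) \left(-7\right) 15 - 9 = 56 \cdot 15 - 9 = 840 - 9 = 831$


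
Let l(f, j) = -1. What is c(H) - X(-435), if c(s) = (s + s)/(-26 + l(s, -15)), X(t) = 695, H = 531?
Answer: -2203/3 ≈ -734.33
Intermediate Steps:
c(s) = -2*s/27 (c(s) = (s + s)/(-26 - 1) = (2*s)/(-27) = (2*s)*(-1/27) = -2*s/27)
c(H) - X(-435) = -2/27*531 - 1*695 = -118/3 - 695 = -2203/3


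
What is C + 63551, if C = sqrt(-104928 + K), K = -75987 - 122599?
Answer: 63551 + I*sqrt(303514) ≈ 63551.0 + 550.92*I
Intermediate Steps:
K = -198586
C = I*sqrt(303514) (C = sqrt(-104928 - 198586) = sqrt(-303514) = I*sqrt(303514) ≈ 550.92*I)
C + 63551 = I*sqrt(303514) + 63551 = 63551 + I*sqrt(303514)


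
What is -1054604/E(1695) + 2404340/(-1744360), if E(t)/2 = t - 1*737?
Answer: -23052696861/41777422 ≈ -551.80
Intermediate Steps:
E(t) = -1474 + 2*t (E(t) = 2*(t - 1*737) = 2*(t - 737) = 2*(-737 + t) = -1474 + 2*t)
-1054604/E(1695) + 2404340/(-1744360) = -1054604/(-1474 + 2*1695) + 2404340/(-1744360) = -1054604/(-1474 + 3390) + 2404340*(-1/1744360) = -1054604/1916 - 120217/87218 = -1054604*1/1916 - 120217/87218 = -263651/479 - 120217/87218 = -23052696861/41777422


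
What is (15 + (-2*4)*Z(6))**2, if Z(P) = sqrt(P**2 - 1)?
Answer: 2465 - 240*sqrt(35) ≈ 1045.1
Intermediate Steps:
Z(P) = sqrt(-1 + P**2)
(15 + (-2*4)*Z(6))**2 = (15 + (-2*4)*sqrt(-1 + 6**2))**2 = (15 + (-1*8)*sqrt(-1 + 36))**2 = (15 - 8*sqrt(35))**2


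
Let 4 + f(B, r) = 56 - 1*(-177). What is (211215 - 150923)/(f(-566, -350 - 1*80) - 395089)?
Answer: -15073/98715 ≈ -0.15269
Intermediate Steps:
f(B, r) = 229 (f(B, r) = -4 + (56 - 1*(-177)) = -4 + (56 + 177) = -4 + 233 = 229)
(211215 - 150923)/(f(-566, -350 - 1*80) - 395089) = (211215 - 150923)/(229 - 395089) = 60292/(-394860) = 60292*(-1/394860) = -15073/98715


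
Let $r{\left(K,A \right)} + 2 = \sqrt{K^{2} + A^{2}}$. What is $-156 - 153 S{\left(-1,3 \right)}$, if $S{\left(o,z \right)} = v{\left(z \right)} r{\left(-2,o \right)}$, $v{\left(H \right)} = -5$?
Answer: $-1686 + 765 \sqrt{5} \approx 24.592$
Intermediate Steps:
$r{\left(K,A \right)} = -2 + \sqrt{A^{2} + K^{2}}$ ($r{\left(K,A \right)} = -2 + \sqrt{K^{2} + A^{2}} = -2 + \sqrt{A^{2} + K^{2}}$)
$S{\left(o,z \right)} = 10 - 5 \sqrt{4 + o^{2}}$ ($S{\left(o,z \right)} = - 5 \left(-2 + \sqrt{o^{2} + \left(-2\right)^{2}}\right) = - 5 \left(-2 + \sqrt{o^{2} + 4}\right) = - 5 \left(-2 + \sqrt{4 + o^{2}}\right) = 10 - 5 \sqrt{4 + o^{2}}$)
$-156 - 153 S{\left(-1,3 \right)} = -156 - 153 \left(10 - 5 \sqrt{4 + \left(-1\right)^{2}}\right) = -156 - 153 \left(10 - 5 \sqrt{4 + 1}\right) = -156 - 153 \left(10 - 5 \sqrt{5}\right) = -156 - \left(1530 - 765 \sqrt{5}\right) = -1686 + 765 \sqrt{5}$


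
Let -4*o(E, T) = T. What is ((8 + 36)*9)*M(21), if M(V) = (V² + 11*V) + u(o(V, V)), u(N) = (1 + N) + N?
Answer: 262350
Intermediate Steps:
o(E, T) = -T/4
u(N) = 1 + 2*N
M(V) = 1 + V² + 21*V/2 (M(V) = (V² + 11*V) + (1 + 2*(-V/4)) = (V² + 11*V) + (1 - V/2) = 1 + V² + 21*V/2)
((8 + 36)*9)*M(21) = ((8 + 36)*9)*(1 + 21² + (21/2)*21) = (44*9)*(1 + 441 + 441/2) = 396*(1325/2) = 262350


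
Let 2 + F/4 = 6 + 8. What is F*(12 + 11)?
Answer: 1104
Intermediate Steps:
F = 48 (F = -8 + 4*(6 + 8) = -8 + 4*14 = -8 + 56 = 48)
F*(12 + 11) = 48*(12 + 11) = 48*23 = 1104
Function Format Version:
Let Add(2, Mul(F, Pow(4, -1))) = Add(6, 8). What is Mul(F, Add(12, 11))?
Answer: 1104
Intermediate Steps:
F = 48 (F = Add(-8, Mul(4, Add(6, 8))) = Add(-8, Mul(4, 14)) = Add(-8, 56) = 48)
Mul(F, Add(12, 11)) = Mul(48, Add(12, 11)) = Mul(48, 23) = 1104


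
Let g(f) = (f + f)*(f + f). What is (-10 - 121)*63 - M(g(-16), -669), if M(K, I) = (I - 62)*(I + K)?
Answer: 251252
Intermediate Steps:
g(f) = 4*f**2 (g(f) = (2*f)*(2*f) = 4*f**2)
M(K, I) = (-62 + I)*(I + K)
(-10 - 121)*63 - M(g(-16), -669) = (-10 - 121)*63 - ((-669)**2 - 62*(-669) - 248*(-16)**2 - 2676*(-16)**2) = -131*63 - (447561 + 41478 - 248*256 - 2676*256) = -8253 - (447561 + 41478 - 62*1024 - 669*1024) = -8253 - (447561 + 41478 - 63488 - 685056) = -8253 - 1*(-259505) = -8253 + 259505 = 251252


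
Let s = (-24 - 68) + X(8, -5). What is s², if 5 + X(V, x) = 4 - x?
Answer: 7744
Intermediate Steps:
X(V, x) = -1 - x (X(V, x) = -5 + (4 - x) = -1 - x)
s = -88 (s = (-24 - 68) + (-1 - 1*(-5)) = -92 + (-1 + 5) = -92 + 4 = -88)
s² = (-88)² = 7744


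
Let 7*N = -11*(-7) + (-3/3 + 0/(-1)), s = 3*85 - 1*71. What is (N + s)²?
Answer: 1860496/49 ≈ 37969.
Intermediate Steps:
s = 184 (s = 255 - 71 = 184)
N = 76/7 (N = (-11*(-7) + (-3/3 + 0/(-1)))/7 = (77 + (-3*⅓ + 0*(-1)))/7 = (77 + (-1 + 0))/7 = (77 - 1)/7 = (⅐)*76 = 76/7 ≈ 10.857)
(N + s)² = (76/7 + 184)² = (1364/7)² = 1860496/49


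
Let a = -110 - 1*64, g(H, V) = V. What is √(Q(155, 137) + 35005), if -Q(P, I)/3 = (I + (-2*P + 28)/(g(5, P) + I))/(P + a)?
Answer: √269531418622/2774 ≈ 187.15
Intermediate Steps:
a = -174 (a = -110 - 64 = -174)
Q(P, I) = -3*(I + (28 - 2*P)/(I + P))/(-174 + P) (Q(P, I) = -3*(I + (-2*P + 28)/(P + I))/(P - 174) = -3*(I + (28 - 2*P)/(I + P))/(-174 + P))
√(Q(155, 137) + 35005) = √(3*(-28 - 1*137² + 2*155 - 1*137*155)/(155² - 174*137 - 174*155 + 137*155) + 35005) = √(3*(-28 - 1*18769 + 310 - 21235)/(24025 - 23838 - 26970 + 21235) + 35005) = √(3*(-28 - 18769 + 310 - 21235)/(-5548) + 35005) = √(3*(-1/5548)*(-39722) + 35005) = √(59583/2774 + 35005) = √(97163453/2774) = √269531418622/2774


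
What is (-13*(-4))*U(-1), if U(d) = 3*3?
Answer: 468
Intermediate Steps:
U(d) = 9
(-13*(-4))*U(-1) = -13*(-4)*9 = 52*9 = 468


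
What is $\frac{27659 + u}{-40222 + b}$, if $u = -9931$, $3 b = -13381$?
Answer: $- \frac{53184}{134047} \approx -0.39676$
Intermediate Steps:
$b = - \frac{13381}{3}$ ($b = \frac{1}{3} \left(-13381\right) = - \frac{13381}{3} \approx -4460.3$)
$\frac{27659 + u}{-40222 + b} = \frac{27659 - 9931}{-40222 - \frac{13381}{3}} = \frac{17728}{- \frac{134047}{3}} = 17728 \left(- \frac{3}{134047}\right) = - \frac{53184}{134047}$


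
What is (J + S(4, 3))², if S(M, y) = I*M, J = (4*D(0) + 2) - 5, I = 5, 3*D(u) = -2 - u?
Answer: 1849/9 ≈ 205.44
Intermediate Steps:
D(u) = -⅔ - u/3 (D(u) = (-2 - u)/3 = -⅔ - u/3)
J = -17/3 (J = (4*(-⅔ - ⅓*0) + 2) - 5 = (4*(-⅔ + 0) + 2) - 5 = (4*(-⅔) + 2) - 5 = (-8/3 + 2) - 5 = -⅔ - 5 = -17/3 ≈ -5.6667)
S(M, y) = 5*M
(J + S(4, 3))² = (-17/3 + 5*4)² = (-17/3 + 20)² = (43/3)² = 1849/9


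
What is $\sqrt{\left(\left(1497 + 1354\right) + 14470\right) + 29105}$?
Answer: $\sqrt{46426} \approx 215.47$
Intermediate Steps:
$\sqrt{\left(\left(1497 + 1354\right) + 14470\right) + 29105} = \sqrt{\left(2851 + 14470\right) + 29105} = \sqrt{17321 + 29105} = \sqrt{46426}$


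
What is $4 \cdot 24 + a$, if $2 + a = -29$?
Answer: $65$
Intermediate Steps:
$a = -31$ ($a = -2 - 29 = -31$)
$4 \cdot 24 + a = 4 \cdot 24 - 31 = 96 - 31 = 65$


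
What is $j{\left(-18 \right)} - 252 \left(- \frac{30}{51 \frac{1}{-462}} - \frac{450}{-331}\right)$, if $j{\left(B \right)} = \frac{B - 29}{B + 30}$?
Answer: $- \frac{4647759349}{67524} \approx -68831.0$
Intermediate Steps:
$j{\left(B \right)} = \frac{-29 + B}{30 + B}$
$j{\left(-18 \right)} - 252 \left(- \frac{30}{51 \frac{1}{-462}} - \frac{450}{-331}\right) = \frac{-29 - 18}{30 - 18} - 252 \left(- \frac{30}{51 \frac{1}{-462}} - \frac{450}{-331}\right) = \frac{1}{12} \left(-47\right) - 252 \left(- \frac{30}{51 \left(- \frac{1}{462}\right)} - - \frac{450}{331}\right) = \frac{1}{12} \left(-47\right) - 252 \left(- \frac{30}{- \frac{17}{154}} + \frac{450}{331}\right) = - \frac{47}{12} - 252 \left(\left(-30\right) \left(- \frac{154}{17}\right) + \frac{450}{331}\right) = - \frac{47}{12} - 252 \left(\frac{4620}{17} + \frac{450}{331}\right) = - \frac{47}{12} - \frac{387291240}{5627} = - \frac{4647759349}{67524}$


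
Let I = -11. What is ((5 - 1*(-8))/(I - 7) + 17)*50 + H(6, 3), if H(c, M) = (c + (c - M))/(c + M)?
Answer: 7334/9 ≈ 814.89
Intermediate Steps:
H(c, M) = (-M + 2*c)/(M + c)
((5 - 1*(-8))/(I - 7) + 17)*50 + H(6, 3) = ((5 - 1*(-8))/(-11 - 7) + 17)*50 + (-1*3 + 2*6)/(3 + 6) = ((5 + 8)/(-18) + 17)*50 + (-3 + 12)/9 = (13*(-1/18) + 17)*50 + (⅑)*9 = (-13/18 + 17)*50 + 1 = (293/18)*50 + 1 = 7325/9 + 1 = 7334/9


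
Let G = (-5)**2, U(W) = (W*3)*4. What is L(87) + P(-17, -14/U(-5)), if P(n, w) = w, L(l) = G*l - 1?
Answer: 65227/30 ≈ 2174.2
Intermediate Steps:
U(W) = 12*W (U(W) = (3*W)*4 = 12*W)
G = 25
L(l) = -1 + 25*l (L(l) = 25*l - 1 = -1 + 25*l)
L(87) + P(-17, -14/U(-5)) = (-1 + 25*87) - 14/(12*(-5)) = (-1 + 2175) - 14/(-60) = 2174 - 1/60*(-14) = 2174 + 7/30 = 65227/30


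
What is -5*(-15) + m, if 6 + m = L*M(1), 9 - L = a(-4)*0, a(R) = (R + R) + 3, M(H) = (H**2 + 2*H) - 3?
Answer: 69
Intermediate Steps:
M(H) = -3 + H**2 + 2*H
a(R) = 3 + 2*R (a(R) = 2*R + 3 = 3 + 2*R)
L = 9 (L = 9 - (3 + 2*(-4))*0 = 9 - (3 - 8)*0 = 9 - (-5)*0 = 9 - 1*0 = 9 + 0 = 9)
m = -6 (m = -6 + 9*(-3 + 1**2 + 2*1) = -6 + 9*(-3 + 1 + 2) = -6 + 9*0 = -6 + 0 = -6)
-5*(-15) + m = -5*(-15) - 6 = 75 - 6 = 69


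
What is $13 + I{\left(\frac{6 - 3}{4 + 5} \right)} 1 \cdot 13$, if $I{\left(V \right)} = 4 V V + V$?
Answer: $\frac{208}{9} \approx 23.111$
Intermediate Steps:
$I{\left(V \right)} = V + 4 V^{2}$ ($I{\left(V \right)} = 4 V^{2} + V = V + 4 V^{2}$)
$13 + I{\left(\frac{6 - 3}{4 + 5} \right)} 1 \cdot 13 = 13 + \frac{6 - 3}{4 + 5} \left(1 + 4 \frac{6 - 3}{4 + 5}\right) 1 \cdot 13 = 13 + \frac{3}{9} \left(1 + 4 \cdot \frac{3}{9}\right) 13 = 13 + 3 \cdot \frac{1}{9} \left(1 + 4 \cdot 3 \cdot \frac{1}{9}\right) 13 = 13 + \frac{1 + 4 \cdot \frac{1}{3}}{3} \cdot 13 = 13 + \frac{1 + \frac{4}{3}}{3} \cdot 13 = 13 + \frac{1}{3} \cdot \frac{7}{3} \cdot 13 = 13 + \frac{7}{9} \cdot 13 = 13 + \frac{91}{9} = \frac{208}{9}$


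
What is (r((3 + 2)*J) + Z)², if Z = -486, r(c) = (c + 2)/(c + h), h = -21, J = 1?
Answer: 60575089/256 ≈ 2.3662e+5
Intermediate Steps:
r(c) = (2 + c)/(-21 + c) (r(c) = (c + 2)/(c - 21) = (2 + c)/(-21 + c))
(r((3 + 2)*J) + Z)² = ((2 + (3 + 2)*1)/(-21 + (3 + 2)*1) - 486)² = ((2 + 5*1)/(-21 + 5*1) - 486)² = ((2 + 5)/(-21 + 5) - 486)² = (7/(-16) - 486)² = (-1/16*7 - 486)² = (-7/16 - 486)² = (-7783/16)² = 60575089/256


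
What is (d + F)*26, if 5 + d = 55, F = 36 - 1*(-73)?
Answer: 4134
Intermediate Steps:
F = 109 (F = 36 + 73 = 109)
d = 50 (d = -5 + 55 = 50)
(d + F)*26 = (50 + 109)*26 = 159*26 = 4134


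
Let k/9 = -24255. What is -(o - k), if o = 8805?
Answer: -227100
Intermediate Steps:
k = -218295 (k = 9*(-24255) = -218295)
-(o - k) = -(8805 - 1*(-218295)) = -(8805 + 218295) = -1*227100 = -227100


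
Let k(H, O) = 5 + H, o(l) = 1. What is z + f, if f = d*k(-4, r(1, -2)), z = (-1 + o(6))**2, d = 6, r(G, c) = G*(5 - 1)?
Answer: 6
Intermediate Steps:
r(G, c) = 4*G (r(G, c) = G*4 = 4*G)
z = 0 (z = (-1 + 1)**2 = 0**2 = 0)
f = 6 (f = 6*(5 - 4) = 6*1 = 6)
z + f = 0 + 6 = 6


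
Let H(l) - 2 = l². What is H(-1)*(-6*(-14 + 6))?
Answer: 144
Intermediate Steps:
H(l) = 2 + l²
H(-1)*(-6*(-14 + 6)) = (2 + (-1)²)*(-6*(-14 + 6)) = (2 + 1)*(-6*(-8)) = 3*48 = 144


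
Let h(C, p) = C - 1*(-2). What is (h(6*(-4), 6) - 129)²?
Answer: 22801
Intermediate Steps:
h(C, p) = 2 + C (h(C, p) = C + 2 = 2 + C)
(h(6*(-4), 6) - 129)² = ((2 + 6*(-4)) - 129)² = ((2 - 24) - 129)² = (-22 - 129)² = (-151)² = 22801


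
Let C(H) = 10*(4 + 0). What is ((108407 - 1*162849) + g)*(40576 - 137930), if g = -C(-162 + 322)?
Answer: 5304040628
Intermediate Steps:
C(H) = 40 (C(H) = 10*4 = 40)
g = -40 (g = -1*40 = -40)
((108407 - 1*162849) + g)*(40576 - 137930) = ((108407 - 1*162849) - 40)*(40576 - 137930) = ((108407 - 162849) - 40)*(-97354) = (-54442 - 40)*(-97354) = -54482*(-97354) = 5304040628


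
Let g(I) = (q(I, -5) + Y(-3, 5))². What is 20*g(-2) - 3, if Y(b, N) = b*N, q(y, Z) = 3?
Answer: 2877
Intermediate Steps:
Y(b, N) = N*b
g(I) = 144 (g(I) = (3 + 5*(-3))² = (3 - 15)² = (-12)² = 144)
20*g(-2) - 3 = 20*144 - 3 = 2880 - 3 = 2877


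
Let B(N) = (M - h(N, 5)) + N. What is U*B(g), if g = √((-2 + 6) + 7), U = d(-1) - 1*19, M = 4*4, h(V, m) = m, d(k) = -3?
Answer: -242 - 22*√11 ≈ -314.97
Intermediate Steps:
M = 16
U = -22 (U = -3 - 1*19 = -3 - 19 = -22)
g = √11 (g = √(4 + 7) = √11 ≈ 3.3166)
B(N) = 11 + N (B(N) = (16 - 1*5) + N = (16 - 5) + N = 11 + N)
U*B(g) = -22*(11 + √11) = -242 - 22*√11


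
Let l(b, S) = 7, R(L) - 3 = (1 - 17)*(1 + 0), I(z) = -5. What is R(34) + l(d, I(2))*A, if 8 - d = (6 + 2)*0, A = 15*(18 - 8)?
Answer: 1037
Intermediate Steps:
A = 150 (A = 15*10 = 150)
R(L) = -13 (R(L) = 3 + (1 - 17)*(1 + 0) = 3 - 16*1 = 3 - 16 = -13)
d = 8 (d = 8 - (6 + 2)*0 = 8 - 8*0 = 8 - 1*0 = 8 + 0 = 8)
R(34) + l(d, I(2))*A = -13 + 7*150 = -13 + 1050 = 1037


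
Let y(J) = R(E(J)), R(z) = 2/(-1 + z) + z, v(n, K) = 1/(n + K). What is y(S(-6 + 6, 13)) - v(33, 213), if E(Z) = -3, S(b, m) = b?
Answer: -431/123 ≈ -3.5041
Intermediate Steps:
v(n, K) = 1/(K + n)
R(z) = z + 2/(-1 + z)
y(J) = -7/2 (y(J) = (2 + (-3)**2 - 1*(-3))/(-1 - 3) = (2 + 9 + 3)/(-4) = -1/4*14 = -7/2)
y(S(-6 + 6, 13)) - v(33, 213) = -7/2 - 1/(213 + 33) = -7/2 - 1/246 = -431/123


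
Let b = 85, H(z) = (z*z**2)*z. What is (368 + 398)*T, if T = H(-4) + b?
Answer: 261206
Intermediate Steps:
H(z) = z**4 (H(z) = z**3*z = z**4)
T = 341 (T = (-4)**4 + 85 = 256 + 85 = 341)
(368 + 398)*T = (368 + 398)*341 = 766*341 = 261206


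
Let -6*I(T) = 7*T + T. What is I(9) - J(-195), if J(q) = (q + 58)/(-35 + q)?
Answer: -2897/230 ≈ -12.596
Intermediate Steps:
I(T) = -4*T/3 (I(T) = -(7*T + T)/6 = -4*T/3)
J(q) = (58 + q)/(-35 + q)
I(9) - J(-195) = -4/3*9 - (58 - 195)/(-35 - 195) = -12 - (-137)/(-230) = -12 - (-1)*(-137)/230 = -12 - 1*137/230 = -12 - 137/230 = -2897/230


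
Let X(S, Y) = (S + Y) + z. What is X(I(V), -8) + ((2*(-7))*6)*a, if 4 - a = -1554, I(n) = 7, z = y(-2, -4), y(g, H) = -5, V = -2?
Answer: -130878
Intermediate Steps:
z = -5
X(S, Y) = -5 + S + Y (X(S, Y) = (S + Y) - 5 = -5 + S + Y)
a = 1558 (a = 4 - 1*(-1554) = 4 + 1554 = 1558)
X(I(V), -8) + ((2*(-7))*6)*a = (-5 + 7 - 8) + ((2*(-7))*6)*1558 = -6 - 14*6*1558 = -6 - 84*1558 = -6 - 130872 = -130878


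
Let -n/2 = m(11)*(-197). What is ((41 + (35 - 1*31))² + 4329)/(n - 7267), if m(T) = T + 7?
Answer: -6354/175 ≈ -36.309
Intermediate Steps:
m(T) = 7 + T
n = 7092 (n = -2*(7 + 11)*(-197) = -36*(-197) = -2*(-3546) = 7092)
((41 + (35 - 1*31))² + 4329)/(n - 7267) = ((41 + (35 - 1*31))² + 4329)/(7092 - 7267) = ((41 + (35 - 31))² + 4329)/(-175) = ((41 + 4)² + 4329)*(-1/175) = (45² + 4329)*(-1/175) = (2025 + 4329)*(-1/175) = 6354*(-1/175) = -6354/175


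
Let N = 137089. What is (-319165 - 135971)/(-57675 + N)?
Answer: -227568/39707 ≈ -5.7312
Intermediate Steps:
(-319165 - 135971)/(-57675 + N) = (-319165 - 135971)/(-57675 + 137089) = -455136/79414 = -455136*1/79414 = -227568/39707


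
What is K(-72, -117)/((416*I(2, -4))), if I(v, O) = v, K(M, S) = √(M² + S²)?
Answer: 9*√233/832 ≈ 0.16512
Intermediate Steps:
K(-72, -117)/((416*I(2, -4))) = √((-72)² + (-117)²)/((416*2)) = √(5184 + 13689)/832 = √18873*(1/832) = (9*√233)*(1/832) = 9*√233/832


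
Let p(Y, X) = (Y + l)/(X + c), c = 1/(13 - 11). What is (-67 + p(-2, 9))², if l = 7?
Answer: 1595169/361 ≈ 4418.8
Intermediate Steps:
c = ½ (c = 1/2 = ½ ≈ 0.50000)
p(Y, X) = (7 + Y)/(½ + X) (p(Y, X) = (Y + 7)/(X + ½) = (7 + Y)/(½ + X))
(-67 + p(-2, 9))² = (-67 + 2*(7 - 2)/(1 + 2*9))² = (-67 + 2*5/(1 + 18))² = (-67 + 2*5/19)² = (-67 + 2*(1/19)*5)² = (-67 + 10/19)² = (-1263/19)² = 1595169/361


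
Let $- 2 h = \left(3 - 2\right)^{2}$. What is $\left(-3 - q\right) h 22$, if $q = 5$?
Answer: $88$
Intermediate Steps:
$h = - \frac{1}{2}$ ($h = - \frac{\left(3 - 2\right)^{2}}{2} = - \frac{1^{2}}{2} = \left(- \frac{1}{2}\right) 1 = - \frac{1}{2} \approx -0.5$)
$\left(-3 - q\right) h 22 = \left(-3 - 5\right) \left(- \frac{1}{2}\right) 22 = \left(-8\right) \left(- \frac{1}{2}\right) 22 = 4 \cdot 22 = 88$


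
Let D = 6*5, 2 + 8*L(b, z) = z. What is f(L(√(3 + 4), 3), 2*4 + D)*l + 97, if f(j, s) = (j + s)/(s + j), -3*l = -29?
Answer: 320/3 ≈ 106.67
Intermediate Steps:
l = 29/3 (l = -⅓*(-29) = 29/3 ≈ 9.6667)
L(b, z) = -¼ + z/8
D = 30
f(j, s) = 1 (f(j, s) = (j + s)/(j + s) = 1)
f(L(√(3 + 4), 3), 2*4 + D)*l + 97 = 1*(29/3) + 97 = 29/3 + 97 = 320/3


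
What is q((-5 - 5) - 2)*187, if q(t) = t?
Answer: -2244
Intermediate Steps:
q((-5 - 5) - 2)*187 = ((-5 - 5) - 2)*187 = (-10 - 2)*187 = -12*187 = -2244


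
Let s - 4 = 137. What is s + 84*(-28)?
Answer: -2211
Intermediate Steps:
s = 141 (s = 4 + 137 = 141)
s + 84*(-28) = 141 + 84*(-28) = 141 - 2352 = -2211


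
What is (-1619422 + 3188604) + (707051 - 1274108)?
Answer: 1002125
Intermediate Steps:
(-1619422 + 3188604) + (707051 - 1274108) = 1569182 - 567057 = 1002125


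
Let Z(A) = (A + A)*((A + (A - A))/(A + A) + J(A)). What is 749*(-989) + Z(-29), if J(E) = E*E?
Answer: -789568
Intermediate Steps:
J(E) = E²
Z(A) = 2*A*(½ + A²) (Z(A) = (A + A)*((A + (A - A))/(A + A) + A²) = (2*A)*((A + 0)/((2*A)) + A²) = (2*A)*(A*(1/(2*A)) + A²) = (2*A)*(½ + A²) = 2*A*(½ + A²))
749*(-989) + Z(-29) = 749*(-989) + (-29 + 2*(-29)³) = -740761 + (-29 + 2*(-24389)) = -740761 + (-29 - 48778) = -740761 - 48807 = -789568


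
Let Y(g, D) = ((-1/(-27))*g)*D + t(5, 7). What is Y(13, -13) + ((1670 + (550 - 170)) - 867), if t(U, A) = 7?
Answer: 31961/27 ≈ 1183.7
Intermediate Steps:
Y(g, D) = 7 + D*g/27 (Y(g, D) = ((-1/(-27))*g)*D + 7 = ((-1*(-1/27))*g)*D + 7 = (g/27)*D + 7 = D*g/27 + 7 = 7 + D*g/27)
Y(13, -13) + ((1670 + (550 - 170)) - 867) = (7 + (1/27)*(-13)*13) + ((1670 + (550 - 170)) - 867) = (7 - 169/27) + ((1670 + 380) - 867) = 20/27 + (2050 - 867) = 20/27 + 1183 = 31961/27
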